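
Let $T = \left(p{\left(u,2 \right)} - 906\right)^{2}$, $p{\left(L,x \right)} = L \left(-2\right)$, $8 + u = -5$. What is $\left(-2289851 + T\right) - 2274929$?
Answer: $-3790380$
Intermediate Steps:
$u = -13$ ($u = -8 - 5 = -13$)
$p{\left(L,x \right)} = - 2 L$
$T = 774400$ ($T = \left(\left(-2\right) \left(-13\right) - 906\right)^{2} = \left(26 - 906\right)^{2} = \left(-880\right)^{2} = 774400$)
$\left(-2289851 + T\right) - 2274929 = \left(-2289851 + 774400\right) - 2274929 = -1515451 - 2274929 = -3790380$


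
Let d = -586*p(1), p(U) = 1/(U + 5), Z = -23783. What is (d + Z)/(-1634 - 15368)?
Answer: 35821/25503 ≈ 1.4046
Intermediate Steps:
p(U) = 1/(5 + U)
d = -293/3 (d = -586/(5 + 1) = -586/6 = -586*1/6 = -293/3 ≈ -97.667)
(d + Z)/(-1634 - 15368) = (-293/3 - 23783)/(-1634 - 15368) = -71642/3/(-17002) = -71642/3*(-1/17002) = 35821/25503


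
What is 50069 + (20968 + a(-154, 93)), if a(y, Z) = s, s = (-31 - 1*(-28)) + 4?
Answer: 71038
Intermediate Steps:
s = 1 (s = (-31 + 28) + 4 = -3 + 4 = 1)
a(y, Z) = 1
50069 + (20968 + a(-154, 93)) = 50069 + (20968 + 1) = 50069 + 20969 = 71038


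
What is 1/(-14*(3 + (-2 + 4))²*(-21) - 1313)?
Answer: 1/6037 ≈ 0.00016565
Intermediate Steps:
1/(-14*(3 + (-2 + 4))²*(-21) - 1313) = 1/(-14*(3 + 2)²*(-21) - 1313) = 1/(-14*5²*(-21) - 1313) = 1/(-14*25*(-21) - 1313) = 1/(-350*(-21) - 1313) = 1/(7350 - 1313) = 1/6037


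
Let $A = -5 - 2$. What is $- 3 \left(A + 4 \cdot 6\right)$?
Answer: $-51$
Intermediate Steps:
$A = -7$
$- 3 \left(A + 4 \cdot 6\right) = - 3 \left(-7 + 4 \cdot 6\right) = - 3 \left(-7 + 24\right) = \left(-3\right) 17 = -51$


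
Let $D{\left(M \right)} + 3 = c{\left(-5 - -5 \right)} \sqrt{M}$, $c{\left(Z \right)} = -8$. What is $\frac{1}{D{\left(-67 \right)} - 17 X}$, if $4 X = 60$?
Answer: $\frac{i}{2 \left(- 129 i + 4 \sqrt{67}\right)} \approx -0.0036414 + 0.00092422 i$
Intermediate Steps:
$X = 15$ ($X = \frac{1}{4} \cdot 60 = 15$)
$D{\left(M \right)} = -3 - 8 \sqrt{M}$
$\frac{1}{D{\left(-67 \right)} - 17 X} = \frac{1}{\left(-3 - 8 \sqrt{-67}\right) - 255} = \frac{1}{\left(-3 - 8 i \sqrt{67}\right) - 255} = \frac{1}{-258 - 8 i \sqrt{67}}$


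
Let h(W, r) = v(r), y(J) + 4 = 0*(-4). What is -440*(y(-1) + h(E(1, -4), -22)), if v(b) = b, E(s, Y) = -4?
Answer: 11440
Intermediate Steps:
y(J) = -4 (y(J) = -4 + 0*(-4) = -4 + 0 = -4)
h(W, r) = r
-440*(y(-1) + h(E(1, -4), -22)) = -440*(-4 - 22) = -440*(-26) = 11440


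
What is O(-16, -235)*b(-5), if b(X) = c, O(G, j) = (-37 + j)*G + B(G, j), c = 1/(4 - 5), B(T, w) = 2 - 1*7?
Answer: -4347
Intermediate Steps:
B(T, w) = -5 (B(T, w) = 2 - 7 = -5)
c = -1 (c = 1/(-1) = -1)
O(G, j) = -5 + G*(-37 + j) (O(G, j) = (-37 + j)*G - 5 = G*(-37 + j) - 5 = -5 + G*(-37 + j))
b(X) = -1
O(-16, -235)*b(-5) = (-5 - 37*(-16) - 16*(-235))*(-1) = (-5 + 592 + 3760)*(-1) = 4347*(-1) = -4347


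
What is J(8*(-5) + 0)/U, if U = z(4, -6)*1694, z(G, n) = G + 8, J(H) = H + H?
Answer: -10/2541 ≈ -0.0039355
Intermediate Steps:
J(H) = 2*H
z(G, n) = 8 + G
U = 20328 (U = (8 + 4)*1694 = 12*1694 = 20328)
J(8*(-5) + 0)/U = (2*(8*(-5) + 0))/20328 = (2*(-40 + 0))*(1/20328) = (2*(-40))*(1/20328) = -80*1/20328 = -10/2541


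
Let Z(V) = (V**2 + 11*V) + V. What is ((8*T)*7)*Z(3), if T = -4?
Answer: -10080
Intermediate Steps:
Z(V) = V**2 + 12*V
((8*T)*7)*Z(3) = ((8*(-4))*7)*(3*(12 + 3)) = (-32*7)*(3*15) = -224*45 = -10080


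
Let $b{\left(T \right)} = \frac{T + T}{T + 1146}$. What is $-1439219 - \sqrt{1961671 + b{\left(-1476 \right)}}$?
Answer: $-1439219 - \frac{\sqrt{5934081835}}{55} \approx -1.4406 \cdot 10^{6}$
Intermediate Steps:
$b{\left(T \right)} = \frac{2 T}{1146 + T}$
$-1439219 - \sqrt{1961671 + b{\left(-1476 \right)}} = -1439219 - \sqrt{1961671 + 2 \left(-1476\right) \frac{1}{1146 - 1476}} = -1439219 - \sqrt{1961671 + 2 \left(-1476\right) \frac{1}{-330}} = -1439219 - \sqrt{1961671 + 2 \left(-1476\right) \left(- \frac{1}{330}\right)} = -1439219 - \sqrt{1961671 + \frac{492}{55}} = -1439219 - \sqrt{\frac{107892397}{55}} = -1439219 - \frac{\sqrt{5934081835}}{55}$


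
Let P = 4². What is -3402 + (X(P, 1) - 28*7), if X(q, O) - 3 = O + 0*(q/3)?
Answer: -3594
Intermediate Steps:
P = 16
X(q, O) = 3 + O (X(q, O) = 3 + (O + 0*(q/3)) = 3 + (O + 0) = 3 + O)
-3402 + (X(P, 1) - 28*7) = -3402 + ((3 + 1) - 28*7) = -3402 + (4 - 196) = -3402 - 192 = -3594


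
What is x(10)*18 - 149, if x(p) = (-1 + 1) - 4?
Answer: -221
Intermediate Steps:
x(p) = -4 (x(p) = 0 - 4 = -4)
x(10)*18 - 149 = -4*18 - 149 = -72 - 149 = -221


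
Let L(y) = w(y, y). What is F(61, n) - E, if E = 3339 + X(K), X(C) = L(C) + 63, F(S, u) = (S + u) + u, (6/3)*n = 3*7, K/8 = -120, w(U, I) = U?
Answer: -2360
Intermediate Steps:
K = -960 (K = 8*(-120) = -960)
L(y) = y
n = 21/2 (n = (3*7)/2 = (1/2)*21 = 21/2 ≈ 10.500)
F(S, u) = S + 2*u
X(C) = 63 + C (X(C) = C + 63 = 63 + C)
E = 2442 (E = 3339 + (63 - 960) = 3339 - 897 = 2442)
F(61, n) - E = (61 + 2*(21/2)) - 1*2442 = (61 + 21) - 2442 = 82 - 2442 = -2360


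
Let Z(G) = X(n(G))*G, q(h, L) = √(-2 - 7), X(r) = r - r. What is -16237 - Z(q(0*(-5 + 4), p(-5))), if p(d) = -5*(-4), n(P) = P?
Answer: -16237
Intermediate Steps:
p(d) = 20
X(r) = 0
q(h, L) = 3*I (q(h, L) = √(-9) = 3*I)
Z(G) = 0 (Z(G) = 0*G = 0)
-16237 - Z(q(0*(-5 + 4), p(-5))) = -16237 - 1*0 = -16237 + 0 = -16237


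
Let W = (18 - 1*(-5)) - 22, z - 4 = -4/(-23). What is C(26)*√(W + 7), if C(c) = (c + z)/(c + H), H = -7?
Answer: 1388*√2/437 ≈ 4.4918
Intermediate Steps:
z = 96/23 (z = 4 - 4/(-23) = 4 - 4*(-1/23) = 4 + 4/23 = 96/23 ≈ 4.1739)
W = 1 (W = (18 + 5) - 22 = 23 - 22 = 1)
C(c) = (96/23 + c)/(-7 + c) (C(c) = (c + 96/23)/(c - 7) = (96/23 + c)/(-7 + c))
C(26)*√(W + 7) = ((96/23 + 26)/(-7 + 26))*√(1 + 7) = ((694/23)/19)*√8 = ((1/19)*(694/23))*(2*√2) = 694*(2*√2)/437 = 1388*√2/437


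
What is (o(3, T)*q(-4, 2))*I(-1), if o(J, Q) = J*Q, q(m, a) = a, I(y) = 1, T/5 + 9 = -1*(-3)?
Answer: -180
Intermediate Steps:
T = -30 (T = -45 + 5*(-1*(-3)) = -45 + 5*3 = -45 + 15 = -30)
(o(3, T)*q(-4, 2))*I(-1) = ((3*(-30))*2)*1 = -90*2*1 = -180*1 = -180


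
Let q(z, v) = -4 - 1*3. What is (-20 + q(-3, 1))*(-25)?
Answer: 675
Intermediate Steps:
q(z, v) = -7 (q(z, v) = -4 - 3 = -7)
(-20 + q(-3, 1))*(-25) = (-20 - 7)*(-25) = -27*(-25) = 675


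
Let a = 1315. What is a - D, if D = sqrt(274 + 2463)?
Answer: 1315 - sqrt(2737) ≈ 1262.7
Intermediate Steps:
D = sqrt(2737) ≈ 52.316
a - D = 1315 - sqrt(2737)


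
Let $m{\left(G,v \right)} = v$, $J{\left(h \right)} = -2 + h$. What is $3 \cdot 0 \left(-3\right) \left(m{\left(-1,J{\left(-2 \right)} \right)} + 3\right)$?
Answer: $0$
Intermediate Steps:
$3 \cdot 0 \left(-3\right) \left(m{\left(-1,J{\left(-2 \right)} \right)} + 3\right) = 3 \cdot 0 \left(-3\right) \left(\left(-2 - 2\right) + 3\right) = 0 \left(-3\right) \left(-4 + 3\right) = 0 \left(-1\right) = 0$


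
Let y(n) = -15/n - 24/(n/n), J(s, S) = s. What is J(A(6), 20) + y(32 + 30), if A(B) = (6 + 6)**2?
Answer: 7425/62 ≈ 119.76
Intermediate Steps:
A(B) = 144 (A(B) = 12**2 = 144)
y(n) = -24 - 15/n (y(n) = -15/n - 24/1 = -15/n - 24*1 = -15/n - 24 = -24 - 15/n)
J(A(6), 20) + y(32 + 30) = 144 + (-24 - 15/(32 + 30)) = 144 + (-24 - 15/62) = 144 - 1503/62 = 7425/62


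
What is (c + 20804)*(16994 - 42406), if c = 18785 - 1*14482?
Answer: -638019084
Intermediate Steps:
c = 4303 (c = 18785 - 14482 = 4303)
(c + 20804)*(16994 - 42406) = (4303 + 20804)*(16994 - 42406) = 25107*(-25412) = -638019084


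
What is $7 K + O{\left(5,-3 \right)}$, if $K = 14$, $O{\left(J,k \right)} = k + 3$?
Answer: $98$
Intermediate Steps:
$O{\left(J,k \right)} = 3 + k$
$7 K + O{\left(5,-3 \right)} = 7 \cdot 14 + \left(3 - 3\right) = 98 + 0 = 98$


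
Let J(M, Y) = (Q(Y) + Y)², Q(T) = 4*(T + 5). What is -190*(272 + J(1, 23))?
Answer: -3514430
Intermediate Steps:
Q(T) = 20 + 4*T (Q(T) = 4*(5 + T) = 20 + 4*T)
J(M, Y) = (20 + 5*Y)² (J(M, Y) = ((20 + 4*Y) + Y)² = (20 + 5*Y)²)
-190*(272 + J(1, 23)) = -190*(272 + 25*(4 + 23)²) = -190*(272 + 25*27²) = -190*(272 + 25*729) = -190*(272 + 18225) = -190*18497 = -3514430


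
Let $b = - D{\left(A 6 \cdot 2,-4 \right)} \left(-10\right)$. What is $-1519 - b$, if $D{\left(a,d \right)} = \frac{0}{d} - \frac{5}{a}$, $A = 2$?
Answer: $- \frac{18203}{12} \approx -1516.9$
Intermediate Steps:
$D{\left(a,d \right)} = - \frac{5}{a}$ ($D{\left(a,d \right)} = 0 - \frac{5}{a} = - \frac{5}{a}$)
$b = - \frac{25}{12}$ ($b = - \frac{-5}{2 \cdot 6 \cdot 2} \left(-10\right) = - \frac{-5}{12 \cdot 2} \left(-10\right) = - \frac{-5}{24} \left(-10\right) = \left(-1\right) \left(- \frac{5}{24}\right) \left(-10\right) = \frac{5}{24} \left(-10\right) = - \frac{25}{12} \approx -2.0833$)
$-1519 - b = -1519 - - \frac{25}{12} = -1519 + \frac{25}{12} = - \frac{18203}{12}$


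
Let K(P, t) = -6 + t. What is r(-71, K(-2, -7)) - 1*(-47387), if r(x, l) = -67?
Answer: 47320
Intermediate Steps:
r(-71, K(-2, -7)) - 1*(-47387) = -67 - 1*(-47387) = -67 + 47387 = 47320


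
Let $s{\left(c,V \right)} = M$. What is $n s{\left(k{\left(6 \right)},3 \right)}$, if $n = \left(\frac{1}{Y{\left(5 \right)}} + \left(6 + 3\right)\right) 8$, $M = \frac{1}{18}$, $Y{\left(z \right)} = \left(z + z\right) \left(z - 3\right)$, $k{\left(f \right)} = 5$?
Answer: $\frac{181}{45} \approx 4.0222$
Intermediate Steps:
$Y{\left(z \right)} = 2 z \left(-3 + z\right)$
$M = \frac{1}{18} \approx 0.055556$
$s{\left(c,V \right)} = \frac{1}{18}$
$n = \frac{362}{5}$ ($n = \left(\frac{1}{2 \cdot 5 \left(-3 + 5\right)} + \left(6 + 3\right)\right) 8 = \left(\frac{1}{2 \cdot 5 \cdot 2} + 9\right) 8 = \left(\frac{1}{20} + 9\right) 8 = \frac{181}{20} \cdot 8 = \frac{362}{5} \approx 72.4$)
$n s{\left(k{\left(6 \right)},3 \right)} = \frac{362}{5} \cdot \frac{1}{18} = \frac{181}{45}$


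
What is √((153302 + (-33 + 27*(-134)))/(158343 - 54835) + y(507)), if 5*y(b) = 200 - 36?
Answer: √2293163716295/258770 ≈ 5.8520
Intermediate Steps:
y(b) = 164/5 (y(b) = (200 - 36)/5 = (⅕)*164 = 164/5)
√((153302 + (-33 + 27*(-134)))/(158343 - 54835) + y(507)) = √((153302 + (-33 + 27*(-134)))/(158343 - 54835) + 164/5) = √((153302 + (-33 - 3618))/103508 + 164/5) = √((153302 - 3651)*(1/103508) + 164/5) = √(149651*(1/103508) + 164/5) = √(149651/103508 + 164/5) = √(17723567/517540) = √2293163716295/258770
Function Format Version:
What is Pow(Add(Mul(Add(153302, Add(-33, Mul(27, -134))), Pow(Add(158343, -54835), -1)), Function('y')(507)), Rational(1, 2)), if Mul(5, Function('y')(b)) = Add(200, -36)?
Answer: Mul(Rational(1, 258770), Pow(2293163716295, Rational(1, 2))) ≈ 5.8520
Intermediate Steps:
Function('y')(b) = Rational(164, 5) (Function('y')(b) = Mul(Rational(1, 5), Add(200, -36)) = Mul(Rational(1, 5), 164) = Rational(164, 5))
Pow(Add(Mul(Add(153302, Add(-33, Mul(27, -134))), Pow(Add(158343, -54835), -1)), Function('y')(507)), Rational(1, 2)) = Pow(Add(Mul(Add(153302, Add(-33, Mul(27, -134))), Pow(Add(158343, -54835), -1)), Rational(164, 5)), Rational(1, 2)) = Pow(Add(Mul(Add(153302, Add(-33, -3618)), Pow(103508, -1)), Rational(164, 5)), Rational(1, 2)) = Pow(Add(Mul(Add(153302, -3651), Rational(1, 103508)), Rational(164, 5)), Rational(1, 2)) = Pow(Add(Mul(149651, Rational(1, 103508)), Rational(164, 5)), Rational(1, 2)) = Pow(Add(Rational(149651, 103508), Rational(164, 5)), Rational(1, 2)) = Pow(Rational(17723567, 517540), Rational(1, 2)) = Mul(Rational(1, 258770), Pow(2293163716295, Rational(1, 2)))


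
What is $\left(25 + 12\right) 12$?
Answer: $444$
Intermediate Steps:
$\left(25 + 12\right) 12 = 37 \cdot 12 = 444$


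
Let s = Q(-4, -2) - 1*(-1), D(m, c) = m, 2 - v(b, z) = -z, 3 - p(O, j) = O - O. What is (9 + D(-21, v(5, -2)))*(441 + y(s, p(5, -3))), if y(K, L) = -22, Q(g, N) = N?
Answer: -5028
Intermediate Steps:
p(O, j) = 3 (p(O, j) = 3 - (O - O) = 3 - 1*0 = 3 + 0 = 3)
v(b, z) = 2 + z (v(b, z) = 2 - (-1)*z = 2 + z)
s = -1 (s = -2 - 1*(-1) = -2 + 1 = -1)
(9 + D(-21, v(5, -2)))*(441 + y(s, p(5, -3))) = (9 - 21)*(441 - 22) = -12*419 = -5028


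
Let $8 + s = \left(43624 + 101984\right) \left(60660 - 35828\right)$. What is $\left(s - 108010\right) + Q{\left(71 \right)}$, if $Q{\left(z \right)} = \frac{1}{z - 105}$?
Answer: $\frac{122931414491}{34} \approx 3.6156 \cdot 10^{9}$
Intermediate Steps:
$s = 3615737848$ ($s = -8 + \left(43624 + 101984\right) \left(60660 - 35828\right) = -8 + 145608 \cdot 24832 = -8 + 3615737856 = 3615737848$)
$Q{\left(z \right)} = \frac{1}{-105 + z}$
$\left(s - 108010\right) + Q{\left(71 \right)} = \left(3615737848 - 108010\right) + \frac{1}{-105 + 71} = 3615629838 + \frac{1}{-34} = 3615629838 - \frac{1}{34} = \frac{122931414491}{34}$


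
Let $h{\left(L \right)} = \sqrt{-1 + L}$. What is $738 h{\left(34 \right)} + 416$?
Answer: $416 + 738 \sqrt{33} \approx 4655.5$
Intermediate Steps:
$738 h{\left(34 \right)} + 416 = 738 \sqrt{-1 + 34} + 416 = 738 \sqrt{33} + 416 = 416 + 738 \sqrt{33}$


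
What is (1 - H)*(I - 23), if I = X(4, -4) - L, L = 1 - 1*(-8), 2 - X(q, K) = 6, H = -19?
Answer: -720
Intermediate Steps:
X(q, K) = -4 (X(q, K) = 2 - 1*6 = 2 - 6 = -4)
L = 9 (L = 1 + 8 = 9)
I = -13 (I = -4 - 1*9 = -4 - 9 = -13)
(1 - H)*(I - 23) = (1 - 1*(-19))*(-13 - 23) = (1 + 19)*(-36) = 20*(-36) = -720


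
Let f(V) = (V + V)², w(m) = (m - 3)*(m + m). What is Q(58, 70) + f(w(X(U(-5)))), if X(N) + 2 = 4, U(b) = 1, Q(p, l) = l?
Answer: 134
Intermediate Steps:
X(N) = 2 (X(N) = -2 + 4 = 2)
w(m) = 2*m*(-3 + m) (w(m) = (-3 + m)*(2*m) = 2*m*(-3 + m))
f(V) = 4*V² (f(V) = (2*V)² = 4*V²)
Q(58, 70) + f(w(X(U(-5)))) = 70 + 4*(2*2*(-3 + 2))² = 70 + 4*(2*2*(-1))² = 70 + 4*(-4)² = 70 + 4*16 = 70 + 64 = 134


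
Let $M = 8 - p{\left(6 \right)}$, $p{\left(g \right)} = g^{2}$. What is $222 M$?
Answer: $-6216$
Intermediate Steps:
$M = -28$ ($M = 8 - 6^{2} = 8 - 36 = -28$)
$222 M = 222 \left(-28\right) = -6216$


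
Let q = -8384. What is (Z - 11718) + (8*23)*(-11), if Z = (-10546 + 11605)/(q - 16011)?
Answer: -335237149/24395 ≈ -13742.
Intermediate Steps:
Z = -1059/24395 (Z = (-10546 + 11605)/(-8384 - 16011) = 1059/(-24395) = 1059*(-1/24395) = -1059/24395 ≈ -0.043411)
(Z - 11718) + (8*23)*(-11) = (-1059/24395 - 11718) + (8*23)*(-11) = -285861669/24395 + 184*(-11) = -285861669/24395 - 2024 = -335237149/24395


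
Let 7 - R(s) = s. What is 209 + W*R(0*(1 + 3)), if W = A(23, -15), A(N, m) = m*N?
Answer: -2206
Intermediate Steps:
A(N, m) = N*m
W = -345 (W = 23*(-15) = -345)
R(s) = 7 - s
209 + W*R(0*(1 + 3)) = 209 - 345*(7 - 0*(1 + 3)) = 209 - 345*(7 - 0*4) = 209 - 345*(7 - 1*0) = 209 - 345*(7 + 0) = 209 - 345*7 = 209 - 2415 = -2206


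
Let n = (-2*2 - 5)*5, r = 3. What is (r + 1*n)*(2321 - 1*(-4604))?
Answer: -290850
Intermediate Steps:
n = -45 (n = (-4 - 5)*5 = -9*5 = -45)
(r + 1*n)*(2321 - 1*(-4604)) = (3 + 1*(-45))*(2321 - 1*(-4604)) = (3 - 45)*(2321 + 4604) = -42*6925 = -290850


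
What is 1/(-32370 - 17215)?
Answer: -1/49585 ≈ -2.0167e-5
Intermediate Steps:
1/(-32370 - 17215) = 1/(-49585) = -1/49585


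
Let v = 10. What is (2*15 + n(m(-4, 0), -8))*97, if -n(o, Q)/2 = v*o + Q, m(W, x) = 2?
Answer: 582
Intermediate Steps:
n(o, Q) = -20*o - 2*Q (n(o, Q) = -2*(10*o + Q) = -2*(Q + 10*o) = -20*o - 2*Q)
(2*15 + n(m(-4, 0), -8))*97 = (2*15 + (-20*2 - 2*(-8)))*97 = (30 + (-40 + 16))*97 = (30 - 24)*97 = 6*97 = 582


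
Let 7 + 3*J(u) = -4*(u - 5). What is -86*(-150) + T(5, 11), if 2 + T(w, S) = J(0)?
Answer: 38707/3 ≈ 12902.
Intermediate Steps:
J(u) = 13/3 - 4*u/3 (J(u) = -7/3 + (-4*(u - 5))/3 = -7/3 + (-4*(-5 + u))/3 = -7/3 + (20 - 4*u)/3 = -7/3 + (20/3 - 4*u/3) = 13/3 - 4*u/3)
T(w, S) = 7/3 (T(w, S) = -2 + (13/3 - 4/3*0) = -2 + (13/3 + 0) = -2 + 13/3 = 7/3)
-86*(-150) + T(5, 11) = -86*(-150) + 7/3 = 12900 + 7/3 = 38707/3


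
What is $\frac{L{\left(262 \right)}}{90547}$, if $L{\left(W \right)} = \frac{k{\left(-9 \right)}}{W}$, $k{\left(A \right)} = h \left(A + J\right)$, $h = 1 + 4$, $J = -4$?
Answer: $- \frac{65}{23723314} \approx -2.7399 \cdot 10^{-6}$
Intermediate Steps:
$h = 5$
$k{\left(A \right)} = -20 + 5 A$ ($k{\left(A \right)} = 5 \left(A - 4\right) = 5 \left(-4 + A\right) = -20 + 5 A$)
$L{\left(W \right)} = - \frac{65}{W}$ ($L{\left(W \right)} = \frac{-20 + 5 \left(-9\right)}{W} = \frac{-20 - 45}{W} = - \frac{65}{W}$)
$\frac{L{\left(262 \right)}}{90547} = \frac{\left(-65\right) \frac{1}{262}}{90547} = \left(-65\right) \frac{1}{262} \cdot \frac{1}{90547} = \left(- \frac{65}{262}\right) \frac{1}{90547} = - \frac{65}{23723314}$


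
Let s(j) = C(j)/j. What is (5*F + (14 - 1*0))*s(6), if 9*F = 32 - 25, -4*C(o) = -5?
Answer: 805/216 ≈ 3.7269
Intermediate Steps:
C(o) = 5/4 (C(o) = -1/4*(-5) = 5/4)
F = 7/9 (F = (32 - 25)/9 = (1/9)*7 = 7/9 ≈ 0.77778)
s(j) = 5/(4*j)
(5*F + (14 - 1*0))*s(6) = (5*(7/9) + (14 - 1*0))*((5/4)/6) = (35/9 + (14 + 0))*((5/4)*(1/6)) = (35/9 + 14)*(5/24) = (161/9)*(5/24) = 805/216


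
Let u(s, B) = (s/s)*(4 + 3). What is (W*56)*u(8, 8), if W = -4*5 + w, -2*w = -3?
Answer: -7252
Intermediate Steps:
w = 3/2 (w = -½*(-3) = 3/2 ≈ 1.5000)
u(s, B) = 7 (u(s, B) = 1*7 = 7)
W = -37/2 (W = -4*5 + 3/2 = -20 + 3/2 = -37/2 ≈ -18.500)
(W*56)*u(8, 8) = -37/2*56*7 = -1036*7 = -7252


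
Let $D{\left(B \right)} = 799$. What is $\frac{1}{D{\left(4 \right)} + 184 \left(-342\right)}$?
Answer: $- \frac{1}{62129} \approx -1.6096 \cdot 10^{-5}$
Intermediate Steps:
$\frac{1}{D{\left(4 \right)} + 184 \left(-342\right)} = \frac{1}{799 + 184 \left(-342\right)} = \frac{1}{799 - 62928} = \frac{1}{-62129} = - \frac{1}{62129}$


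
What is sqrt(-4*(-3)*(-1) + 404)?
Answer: 14*sqrt(2) ≈ 19.799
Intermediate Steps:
sqrt(-4*(-3)*(-1) + 404) = sqrt(12*(-1) + 404) = sqrt(-12 + 404) = sqrt(392) = 14*sqrt(2)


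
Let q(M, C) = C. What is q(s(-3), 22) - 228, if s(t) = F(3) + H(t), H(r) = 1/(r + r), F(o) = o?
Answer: -206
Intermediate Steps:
H(r) = 1/(2*r)
s(t) = 3 + 1/(2*t)
q(s(-3), 22) - 228 = 22 - 228 = -206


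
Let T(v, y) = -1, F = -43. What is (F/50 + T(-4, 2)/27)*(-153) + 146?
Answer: 42487/150 ≈ 283.25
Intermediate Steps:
(F/50 + T(-4, 2)/27)*(-153) + 146 = (-43/50 - 1/27)*(-153) + 146 = -1211/1350*(-153) + 146 = 20587/150 + 146 = 42487/150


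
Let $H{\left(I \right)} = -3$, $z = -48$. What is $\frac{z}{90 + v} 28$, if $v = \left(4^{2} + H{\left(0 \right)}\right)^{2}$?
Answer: $- \frac{192}{37} \approx -5.1892$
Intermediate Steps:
$v = 169$ ($v = \left(4^{2} - 3\right)^{2} = \left(16 - 3\right)^{2} = 13^{2} = 169$)
$\frac{z}{90 + v} 28 = \frac{1}{90 + 169} \left(-48\right) 28 = \frac{1}{259} \left(-48\right) 28 = \left(- \frac{48}{259}\right) 28 = - \frac{192}{37}$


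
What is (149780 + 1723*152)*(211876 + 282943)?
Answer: 203705106644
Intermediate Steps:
(149780 + 1723*152)*(211876 + 282943) = (149780 + 261896)*494819 = 411676*494819 = 203705106644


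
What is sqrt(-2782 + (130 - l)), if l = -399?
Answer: I*sqrt(2253) ≈ 47.466*I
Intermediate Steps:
sqrt(-2782 + (130 - l)) = sqrt(-2782 + (130 - 1*(-399))) = sqrt(-2782 + (130 + 399)) = sqrt(-2782 + 529) = sqrt(-2253) = I*sqrt(2253)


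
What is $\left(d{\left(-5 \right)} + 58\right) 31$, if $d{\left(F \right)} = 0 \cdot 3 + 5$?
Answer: $1953$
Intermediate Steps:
$d{\left(F \right)} = 5$ ($d{\left(F \right)} = 0 + 5 = 5$)
$\left(d{\left(-5 \right)} + 58\right) 31 = \left(5 + 58\right) 31 = 63 \cdot 31 = 1953$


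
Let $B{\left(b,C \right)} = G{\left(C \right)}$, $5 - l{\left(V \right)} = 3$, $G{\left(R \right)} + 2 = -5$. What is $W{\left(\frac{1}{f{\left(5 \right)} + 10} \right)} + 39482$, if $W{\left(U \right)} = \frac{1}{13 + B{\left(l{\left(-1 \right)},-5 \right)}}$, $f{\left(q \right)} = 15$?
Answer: $\frac{236893}{6} \approx 39482.0$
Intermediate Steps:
$G{\left(R \right)} = -7$ ($G{\left(R \right)} = -2 - 5 = -7$)
$l{\left(V \right)} = 2$ ($l{\left(V \right)} = 5 - 3 = 2$)
$B{\left(b,C \right)} = -7$
$W{\left(U \right)} = \frac{1}{6}$ ($W{\left(U \right)} = \frac{1}{13 - 7} = \frac{1}{6}$)
$W{\left(\frac{1}{f{\left(5 \right)} + 10} \right)} + 39482 = \frac{1}{6} + 39482 = \frac{236893}{6}$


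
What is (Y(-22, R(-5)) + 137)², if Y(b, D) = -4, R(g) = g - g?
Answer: 17689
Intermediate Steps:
R(g) = 0
(Y(-22, R(-5)) + 137)² = (-4 + 137)² = 133² = 17689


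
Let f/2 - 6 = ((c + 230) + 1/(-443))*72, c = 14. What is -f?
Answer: -15570420/443 ≈ -35148.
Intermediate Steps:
f = 15570420/443 (f = 12 + 2*(((14 + 230) + 1/(-443))*72) = 12 + 2*((244 - 1/443)*72) = 12 + 2*((108091/443)*72) = 12 + 2*(7782552/443) = 12 + 15565104/443 = 15570420/443 ≈ 35148.)
-f = -1*15570420/443 = -15570420/443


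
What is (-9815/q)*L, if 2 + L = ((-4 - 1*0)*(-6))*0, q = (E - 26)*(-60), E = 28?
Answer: -1963/12 ≈ -163.58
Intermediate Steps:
q = -120 (q = (28 - 26)*(-60) = 2*(-60) = -120)
L = -2 (L = -2 + ((-4 - 1*0)*(-6))*0 = -2 + ((-4 + 0)*(-6))*0 = -2 - 4*(-6)*0 = -2 + 24*0 = -2 + 0 = -2)
(-9815/q)*L = -9815/(-120)*(-2) = -9815*(-1/120)*(-2) = (1963/24)*(-2) = -1963/12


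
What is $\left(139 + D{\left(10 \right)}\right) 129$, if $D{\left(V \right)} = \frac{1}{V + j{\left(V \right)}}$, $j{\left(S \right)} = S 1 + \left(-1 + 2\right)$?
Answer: $\frac{125560}{7} \approx 17937.0$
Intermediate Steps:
$j{\left(S \right)} = 1 + S$ ($j{\left(S \right)} = S + 1 = 1 + S$)
$D{\left(V \right)} = \frac{1}{1 + 2 V}$ ($D{\left(V \right)} = \frac{1}{V + \left(1 + V\right)} = \frac{1}{1 + 2 V}$)
$\left(139 + D{\left(10 \right)}\right) 129 = \left(139 + \frac{1}{1 + 2 \cdot 10}\right) 129 = \left(139 + \frac{1}{1 + 20}\right) 129 = \left(139 + \frac{1}{21}\right) 129 = \frac{2920}{21} \cdot 129 = \frac{125560}{7}$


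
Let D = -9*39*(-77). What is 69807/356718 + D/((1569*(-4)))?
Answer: -511272703/124375676 ≈ -4.1107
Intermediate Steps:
D = 27027 (D = -351*(-77) = 27027)
69807/356718 + D/((1569*(-4))) = 69807/356718 + 27027/((1569*(-4))) = 69807*(1/356718) + 27027/(-6276) = 23269/118906 + 27027*(-1/6276) = 23269/118906 - 9009/2092 = -511272703/124375676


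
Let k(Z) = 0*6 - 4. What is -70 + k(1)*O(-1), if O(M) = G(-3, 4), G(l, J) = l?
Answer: -58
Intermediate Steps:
O(M) = -3
k(Z) = -4 (k(Z) = 0 - 4 = -4)
-70 + k(1)*O(-1) = -70 - 4*(-3) = -70 + 12 = -58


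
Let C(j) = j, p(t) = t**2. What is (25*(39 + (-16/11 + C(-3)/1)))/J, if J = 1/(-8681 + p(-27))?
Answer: -75544000/11 ≈ -6.8676e+6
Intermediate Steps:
J = -1/7952 (J = 1/(-8681 + (-27)**2) = 1/(-8681 + 729) = 1/(-7952) = -1/7952 ≈ -0.00012575)
(25*(39 + (-16/11 + C(-3)/1)))/J = (25*(39 + (-16/11 - 3/1)))/(-1/7952) = (25*(39 + (-16*1/11 - 3*1)))*(-7952) = (25*(39 + (-16/11 - 3)))*(-7952) = (25*(39 - 49/11))*(-7952) = (25*(380/11))*(-7952) = (9500/11)*(-7952) = -75544000/11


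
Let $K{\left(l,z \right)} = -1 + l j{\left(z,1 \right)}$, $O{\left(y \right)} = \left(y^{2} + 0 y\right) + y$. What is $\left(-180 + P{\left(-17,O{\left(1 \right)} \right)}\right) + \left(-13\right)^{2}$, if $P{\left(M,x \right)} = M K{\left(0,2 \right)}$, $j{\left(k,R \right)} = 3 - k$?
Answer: $6$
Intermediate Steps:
$O{\left(y \right)} = y + y^{2}$ ($O{\left(y \right)} = \left(y^{2} + 0\right) + y = y^{2} + y = y + y^{2}$)
$K{\left(l,z \right)} = -1 + l \left(3 - z\right)$
$P{\left(M,x \right)} = - M$ ($P{\left(M,x \right)} = M \left(-1 - 0 \left(-3 + 2\right)\right) = M \left(-1 - 0 \left(-1\right)\right) = M \left(-1 + 0\right) = M \left(-1\right) = - M$)
$\left(-180 + P{\left(-17,O{\left(1 \right)} \right)}\right) + \left(-13\right)^{2} = \left(-180 - -17\right) + \left(-13\right)^{2} = \left(-180 + 17\right) + 169 = -163 + 169 = 6$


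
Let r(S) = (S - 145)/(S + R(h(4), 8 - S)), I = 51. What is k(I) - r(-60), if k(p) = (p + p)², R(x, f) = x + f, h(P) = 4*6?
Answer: 333133/32 ≈ 10410.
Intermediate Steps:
h(P) = 24
R(x, f) = f + x
k(p) = 4*p² (k(p) = (2*p)² = 4*p²)
r(S) = -145/32 + S/32 (r(S) = (S - 145)/(S + ((8 - S) + 24)) = (-145 + S)/(S + (32 - S)) = (-145 + S)/32 = (-145 + S)*(1/32) = -145/32 + S/32)
k(I) - r(-60) = 4*51² - (-145/32 + (1/32)*(-60)) = 4*2601 - (-145/32 - 15/8) = 10404 - 1*(-205/32) = 10404 + 205/32 = 333133/32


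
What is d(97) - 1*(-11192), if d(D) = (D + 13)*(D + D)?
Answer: 32532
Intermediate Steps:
d(D) = 2*D*(13 + D) (d(D) = (13 + D)*(2*D) = 2*D*(13 + D))
d(97) - 1*(-11192) = 2*97*(13 + 97) - 1*(-11192) = 2*97*110 + 11192 = 21340 + 11192 = 32532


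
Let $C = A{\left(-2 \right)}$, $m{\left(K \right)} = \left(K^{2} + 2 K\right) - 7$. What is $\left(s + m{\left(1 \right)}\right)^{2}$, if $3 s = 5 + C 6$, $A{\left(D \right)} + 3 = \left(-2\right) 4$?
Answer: $\frac{5329}{9} \approx 592.11$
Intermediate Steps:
$m{\left(K \right)} = -7 + K^{2} + 2 K$
$A{\left(D \right)} = -11$ ($A{\left(D \right)} = -3 - 8 = -11$)
$C = -11$
$s = - \frac{61}{3}$ ($s = \frac{5 - 66}{3} = \frac{1}{3} \left(-61\right) = - \frac{61}{3} \approx -20.333$)
$\left(s + m{\left(1 \right)}\right)^{2} = \left(- \frac{61}{3} + \left(-7 + 1^{2} + 2 \cdot 1\right)\right)^{2} = \left(- \frac{61}{3} + \left(-7 + 1 + 2\right)\right)^{2} = \left(- \frac{61}{3} - 4\right)^{2} = \left(- \frac{73}{3}\right)^{2} = \frac{5329}{9}$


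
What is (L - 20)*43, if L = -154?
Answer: -7482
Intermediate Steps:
(L - 20)*43 = (-154 - 20)*43 = -174*43 = -7482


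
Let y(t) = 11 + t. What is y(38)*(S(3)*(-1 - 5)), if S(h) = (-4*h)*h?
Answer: 10584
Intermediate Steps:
S(h) = -4*h²
y(38)*(S(3)*(-1 - 5)) = (11 + 38)*((-4*3²)*(-1 - 5)) = 49*(-4*9*(-6)) = 49*(-36*(-6)) = 49*216 = 10584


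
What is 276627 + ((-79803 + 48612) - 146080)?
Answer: 99356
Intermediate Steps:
276627 + ((-79803 + 48612) - 146080) = 276627 + (-31191 - 146080) = 276627 - 177271 = 99356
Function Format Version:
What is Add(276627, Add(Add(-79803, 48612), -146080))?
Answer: 99356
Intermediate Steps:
Add(276627, Add(Add(-79803, 48612), -146080)) = Add(276627, Add(-31191, -146080)) = Add(276627, -177271) = 99356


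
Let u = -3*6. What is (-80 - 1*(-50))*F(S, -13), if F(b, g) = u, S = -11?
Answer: 540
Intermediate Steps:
u = -18
F(b, g) = -18
(-80 - 1*(-50))*F(S, -13) = (-80 - 1*(-50))*(-18) = (-80 + 50)*(-18) = -30*(-18) = 540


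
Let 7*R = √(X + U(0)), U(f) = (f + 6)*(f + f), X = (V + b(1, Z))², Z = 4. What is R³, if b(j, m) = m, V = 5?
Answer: 729/343 ≈ 2.1254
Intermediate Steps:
X = 81 (X = (5 + 4)² = 9² = 81)
U(f) = 2*f*(6 + f) (U(f) = (6 + f)*(2*f) = 2*f*(6 + f))
R = 9/7 (R = √(81 + 2*0*(6 + 0))/7 = √(81 + 2*0*6)/7 = √(81 + 0)/7 = √81/7 = (⅐)*9 = 9/7 ≈ 1.2857)
R³ = (9/7)³ = 729/343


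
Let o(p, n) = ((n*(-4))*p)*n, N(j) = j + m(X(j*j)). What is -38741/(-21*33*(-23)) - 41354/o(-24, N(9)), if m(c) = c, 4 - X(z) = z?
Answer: -2976071045/1179230976 ≈ -2.5237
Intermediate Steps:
X(z) = 4 - z
N(j) = 4 + j - j² (N(j) = j + (4 - j*j) = j + (4 - j²) = 4 + j - j²)
o(p, n) = -4*p*n² (o(p, n) = ((-4*n)*p)*n = (-4*n*p)*n = -4*p*n²)
-38741/(-21*33*(-23)) - 41354/o(-24, N(9)) = -38741/(-21*33*(-23)) - 41354*1/(96*(4 + 9 - 1*9²)²) = -38741/((-693*(-23))) - 41354*1/(96*(4 + 9 - 1*81)²) = -38741/15939 - 41354*1/(96*(4 + 9 - 81)²) = -38741*1/15939 - 41354/((-4*(-24)*(-68)²)) = -38741/15939 - 41354/((-4*(-24)*4624)) = -38741/15939 - 41354/443904 = -38741/15939 - 41354*1/443904 = -38741/15939 - 20677/221952 = -2976071045/1179230976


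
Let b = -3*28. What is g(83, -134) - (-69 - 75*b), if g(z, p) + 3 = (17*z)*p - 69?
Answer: -195377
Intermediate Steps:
g(z, p) = -72 + 17*p*z (g(z, p) = -3 + ((17*z)*p - 69) = -3 + (17*p*z - 69) = -3 + (-69 + 17*p*z) = -72 + 17*p*z)
b = -84
g(83, -134) - (-69 - 75*b) = (-72 + 17*(-134)*83) - (-69 - 75*(-84)) = (-72 - 189074) - (-69 + 6300) = -189146 - 1*6231 = -189146 - 6231 = -195377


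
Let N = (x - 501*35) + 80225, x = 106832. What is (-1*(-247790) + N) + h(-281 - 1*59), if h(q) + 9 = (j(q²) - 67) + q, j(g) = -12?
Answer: 416884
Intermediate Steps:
h(q) = -88 + q (h(q) = -9 + ((-12 - 67) + q) = -9 + (-79 + q) = -88 + q)
N = 169522 (N = (106832 - 501*35) + 80225 = (106832 - 17535) + 80225 = 89297 + 80225 = 169522)
(-1*(-247790) + N) + h(-281 - 1*59) = (-1*(-247790) + 169522) + (-88 + (-281 - 1*59)) = (247790 + 169522) + (-88 + (-281 - 59)) = 417312 + (-88 - 340) = 417312 - 428 = 416884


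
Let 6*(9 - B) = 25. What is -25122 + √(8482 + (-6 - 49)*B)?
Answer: -25122 + √295782/6 ≈ -25031.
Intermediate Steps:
B = 29/6 (B = 9 - ⅙*25 = 9 - 25/6 = 29/6 ≈ 4.8333)
-25122 + √(8482 + (-6 - 49)*B) = -25122 + √(8482 + (-6 - 49)*(29/6)) = -25122 + √(8482 - 55*29/6) = -25122 + √(8482 - 1595/6) = -25122 + √(49297/6) = -25122 + √295782/6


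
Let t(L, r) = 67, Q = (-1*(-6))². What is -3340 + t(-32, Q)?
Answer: -3273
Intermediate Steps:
Q = 36 (Q = 6² = 36)
-3340 + t(-32, Q) = -3340 + 67 = -3273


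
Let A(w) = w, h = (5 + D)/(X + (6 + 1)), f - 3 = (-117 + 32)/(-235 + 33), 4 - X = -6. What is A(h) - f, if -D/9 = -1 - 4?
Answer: -1647/3434 ≈ -0.47962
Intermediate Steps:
D = 45 (D = -9*(-1 - 4) = -9*(-5) = 45)
X = 10 (X = 4 - 1*(-6) = 4 + 6 = 10)
f = 691/202 (f = 3 + (-117 + 32)/(-235 + 33) = 3 - 85/(-202) = 3 - 85*(-1/202) = 3 + 85/202 = 691/202 ≈ 3.4208)
h = 50/17 (h = (5 + 45)/(10 + (6 + 1)) = 50/(10 + 7) = 50/17 ≈ 2.9412)
A(h) - f = 50/17 - 1*691/202 = 50/17 - 691/202 = -1647/3434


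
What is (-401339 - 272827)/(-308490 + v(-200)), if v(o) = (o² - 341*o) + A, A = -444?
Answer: 337083/100367 ≈ 3.3585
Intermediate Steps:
v(o) = -444 + o² - 341*o (v(o) = (o² - 341*o) - 444 = -444 + o² - 341*o)
(-401339 - 272827)/(-308490 + v(-200)) = (-401339 - 272827)/(-308490 + (-444 + (-200)² - 341*(-200))) = -674166/(-308490 + (-444 + 40000 + 68200)) = -674166/(-308490 + 107756) = -674166/(-200734) = -674166*(-1/200734) = 337083/100367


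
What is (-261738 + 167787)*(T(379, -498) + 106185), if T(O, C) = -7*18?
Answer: -9964349109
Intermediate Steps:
T(O, C) = -126
(-261738 + 167787)*(T(379, -498) + 106185) = (-261738 + 167787)*(-126 + 106185) = -93951*106059 = -9964349109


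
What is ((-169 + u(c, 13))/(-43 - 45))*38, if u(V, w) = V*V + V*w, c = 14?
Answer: -361/4 ≈ -90.250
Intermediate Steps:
u(V, w) = V**2 + V*w
((-169 + u(c, 13))/(-43 - 45))*38 = ((-169 + 14*(14 + 13))/(-43 - 45))*38 = ((-169 + 14*27)/(-88))*38 = ((-169 + 378)*(-1/88))*38 = (209*(-1/88))*38 = -19/8*38 = -361/4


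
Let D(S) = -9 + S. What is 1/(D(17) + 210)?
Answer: 1/218 ≈ 0.0045872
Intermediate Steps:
1/(D(17) + 210) = 1/((-9 + 17) + 210) = 1/(8 + 210) = 1/218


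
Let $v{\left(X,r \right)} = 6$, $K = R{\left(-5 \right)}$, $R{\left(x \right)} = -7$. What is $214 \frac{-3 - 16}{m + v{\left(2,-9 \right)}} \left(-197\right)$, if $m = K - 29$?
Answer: $- \frac{400501}{15} \approx -26700.0$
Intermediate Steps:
$K = -7$
$m = -36$ ($m = -7 - 29 = -36$)
$214 \frac{-3 - 16}{m + v{\left(2,-9 \right)}} \left(-197\right) = 214 \frac{-3 - 16}{-36 + 6} \left(-197\right) = 214 \left(- \frac{19}{-30}\right) \left(-197\right) = 214 \left(\left(-19\right) \left(- \frac{1}{30}\right)\right) \left(-197\right) = 214 \cdot \frac{19}{30} \left(-197\right) = \frac{2033}{15} \left(-197\right) = - \frac{400501}{15}$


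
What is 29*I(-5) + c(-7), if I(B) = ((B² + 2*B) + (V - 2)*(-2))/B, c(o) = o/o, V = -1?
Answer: -604/5 ≈ -120.80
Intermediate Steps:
c(o) = 1
I(B) = (6 + B² + 2*B)/B (I(B) = ((B² + 2*B) + (-1 - 2)*(-2))/B = ((B² + 2*B) - 3*(-2))/B = ((B² + 2*B) + 6)/B = (6 + B² + 2*B)/B)
29*I(-5) + c(-7) = 29*(2 - 5 + 6/(-5)) + 1 = 29*(2 - 5 + 6*(-⅕)) + 1 = 29*(2 - 5 - 6/5) + 1 = 29*(-21/5) + 1 = -609/5 + 1 = -604/5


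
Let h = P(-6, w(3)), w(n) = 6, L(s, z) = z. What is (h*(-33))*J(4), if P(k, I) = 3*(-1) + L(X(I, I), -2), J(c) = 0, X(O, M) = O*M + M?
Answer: 0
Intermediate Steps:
X(O, M) = M + M*O (X(O, M) = M*O + M = M + M*O)
P(k, I) = -5 (P(k, I) = 3*(-1) - 2 = -3 - 2 = -5)
h = -5
(h*(-33))*J(4) = -5*(-33)*0 = 165*0 = 0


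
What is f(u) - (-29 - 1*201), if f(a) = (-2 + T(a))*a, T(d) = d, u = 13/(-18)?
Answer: 75157/324 ≈ 231.97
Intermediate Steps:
u = -13/18 (u = 13*(-1/18) = -13/18 ≈ -0.72222)
f(a) = a*(-2 + a) (f(a) = (-2 + a)*a = a*(-2 + a))
f(u) - (-29 - 1*201) = -13*(-2 - 13/18)/18 - (-29 - 1*201) = -13/18*(-49/18) - (-29 - 201) = 637/324 - 1*(-230) = 637/324 + 230 = 75157/324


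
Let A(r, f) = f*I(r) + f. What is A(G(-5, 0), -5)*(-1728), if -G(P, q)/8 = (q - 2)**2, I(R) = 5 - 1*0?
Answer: 51840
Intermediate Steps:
I(R) = 5 (I(R) = 5 + 0 = 5)
G(P, q) = -8*(-2 + q)**2 (G(P, q) = -8*(q - 2)**2 = -8*(-2 + q)**2)
A(r, f) = 6*f (A(r, f) = f*5 + f = 5*f + f = 6*f)
A(G(-5, 0), -5)*(-1728) = (6*(-5))*(-1728) = -30*(-1728) = 51840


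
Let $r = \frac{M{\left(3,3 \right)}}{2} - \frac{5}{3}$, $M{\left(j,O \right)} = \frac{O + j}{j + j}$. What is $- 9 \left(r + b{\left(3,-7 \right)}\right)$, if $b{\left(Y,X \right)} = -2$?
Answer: $\frac{57}{2} \approx 28.5$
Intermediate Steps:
$M{\left(j,O \right)} = \frac{O + j}{2 j}$
$r = - \frac{7}{6}$ ($r = \frac{\frac{1}{2} \cdot \frac{1}{3} \left(3 + 3\right)}{2} - \frac{5}{3} = \frac{1}{2} \cdot \frac{1}{3} \cdot 6 \cdot \frac{1}{2} - \frac{5}{3} = 1 \cdot \frac{1}{2} - \frac{5}{3} = \frac{1}{2} - \frac{5}{3} = - \frac{7}{6} \approx -1.1667$)
$- 9 \left(r + b{\left(3,-7 \right)}\right) = - 9 \left(- \frac{7}{6} - 2\right) = \left(-9\right) \left(- \frac{19}{6}\right) = \frac{57}{2}$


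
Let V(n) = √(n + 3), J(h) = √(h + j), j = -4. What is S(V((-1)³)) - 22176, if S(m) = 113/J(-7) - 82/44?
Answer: -487913/22 - 113*I*√11/11 ≈ -22178.0 - 34.071*I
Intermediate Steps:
J(h) = √(-4 + h) (J(h) = √(h - 4) = √(-4 + h))
V(n) = √(3 + n)
S(m) = -41/22 - 113*I*√11/11 (S(m) = 113/(√(-4 - 7)) - 82/44 = 113/(√(-11)) - 82*1/44 = 113/((I*√11)) - 41/22 = 113*(-I*√11/11) - 41/22 = -113*I*√11/11 - 41/22 = -41/22 - 113*I*√11/11)
S(V((-1)³)) - 22176 = (-41/22 - 113*I*√11/11) - 22176 = -487913/22 - 113*I*√11/11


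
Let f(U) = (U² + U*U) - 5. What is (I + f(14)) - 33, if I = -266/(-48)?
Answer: 8629/24 ≈ 359.54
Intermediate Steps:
I = 133/24 (I = -266*(-1/48) = 133/24 ≈ 5.5417)
f(U) = -5 + 2*U² (f(U) = (U² + U²) - 5 = 2*U² - 5 = -5 + 2*U²)
(I + f(14)) - 33 = (133/24 + (-5 + 2*14²)) - 33 = (133/24 + (-5 + 2*196)) - 33 = (133/24 + (-5 + 392)) - 33 = (133/24 + 387) - 33 = 9421/24 - 33 = 8629/24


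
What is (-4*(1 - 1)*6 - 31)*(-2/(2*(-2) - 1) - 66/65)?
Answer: 248/13 ≈ 19.077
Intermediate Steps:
(-4*(1 - 1)*6 - 31)*(-2/(2*(-2) - 1) - 66/65) = (-0*6 - 31)*(-2/(-4 - 1) - 66*1/65) = (-4*0 - 31)*(-2/(-5) - 66/65) = (0 - 31)*(-2*(-⅕) - 66/65) = -31*(⅖ - 66/65) = -31*(-8/13) = 248/13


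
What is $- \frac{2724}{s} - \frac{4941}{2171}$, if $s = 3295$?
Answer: $- \frac{22194399}{7153445} \approx -3.1026$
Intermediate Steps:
$- \frac{2724}{s} - \frac{4941}{2171} = - \frac{2724}{3295} - \frac{4941}{2171} = - \frac{22194399}{7153445}$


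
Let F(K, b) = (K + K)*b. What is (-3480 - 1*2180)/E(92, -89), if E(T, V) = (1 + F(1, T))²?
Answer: -1132/6845 ≈ -0.16538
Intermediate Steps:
F(K, b) = 2*K*b (F(K, b) = (2*K)*b = 2*K*b)
E(T, V) = (1 + 2*T)² (E(T, V) = (1 + 2*1*T)² = (1 + 2*T)²)
(-3480 - 1*2180)/E(92, -89) = (-3480 - 1*2180)/((1 + 2*92)²) = (-3480 - 2180)/((1 + 184)²) = -5660/(185²) = -5660/34225 = -5660*1/34225 = -1132/6845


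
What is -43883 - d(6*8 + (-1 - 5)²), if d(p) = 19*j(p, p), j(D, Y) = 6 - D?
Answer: -42401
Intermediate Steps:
d(p) = 114 - 19*p (d(p) = 19*(6 - p) = 114 - 19*p)
-43883 - d(6*8 + (-1 - 5)²) = -43883 - (114 - 19*(6*8 + (-1 - 5)²)) = -43883 - (114 - 19*(48 + (-6)²)) = -43883 - (114 - 19*(48 + 36)) = -43883 - (114 - 19*84) = -43883 - (114 - 1596) = -43883 - 1*(-1482) = -43883 + 1482 = -42401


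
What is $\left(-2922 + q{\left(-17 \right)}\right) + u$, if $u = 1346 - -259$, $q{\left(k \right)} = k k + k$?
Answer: $-1045$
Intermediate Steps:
$q{\left(k \right)} = k + k^{2}$ ($q{\left(k \right)} = k^{2} + k = k + k^{2}$)
$u = 1605$ ($u = 1346 + 259 = 1605$)
$\left(-2922 + q{\left(-17 \right)}\right) + u = \left(-2922 - 17 \left(1 - 17\right)\right) + 1605 = \left(-2922 - -272\right) + 1605 = \left(-2922 + 272\right) + 1605 = -2650 + 1605 = -1045$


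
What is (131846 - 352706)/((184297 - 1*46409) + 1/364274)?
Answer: -80453555640/50229013313 ≈ -1.6017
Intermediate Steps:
(131846 - 352706)/((184297 - 1*46409) + 1/364274) = -220860/((184297 - 46409) + 1/364274) = -220860/(137888 + 1/364274) = -220860/50229013313/364274 = -220860*364274/50229013313 = -80453555640/50229013313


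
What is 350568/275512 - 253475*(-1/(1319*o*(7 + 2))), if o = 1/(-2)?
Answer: -16938651959/408825369 ≈ -41.432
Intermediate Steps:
o = -½ ≈ -0.50000
350568/275512 - 253475*(-1/(1319*o*(7 + 2))) = 350568/275512 - 253475*2/(1319*(7 + 2)) = 350568*(1/275512) - 253475/((-11871*(-1)/2)) = 43821/34439 - 253475/((-1319*(-9/2))) = 43821/34439 - 253475/11871/2 = 43821/34439 - 253475*2/11871 = 43821/34439 - 506950/11871 = -16938651959/408825369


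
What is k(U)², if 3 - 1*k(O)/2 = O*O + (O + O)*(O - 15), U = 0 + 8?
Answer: 10404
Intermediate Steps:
U = 8
k(O) = 6 - 2*O² - 4*O*(-15 + O) (k(O) = 6 - 2*(O*O + (O + O)*(O - 15)) = 6 - 2*(O² + (2*O)*(-15 + O)) = 6 - 2*(O² + 2*O*(-15 + O)) = 6 + (-2*O² - 4*O*(-15 + O)) = 6 - 2*O² - 4*O*(-15 + O))
k(U)² = (6 - 6*8² + 60*8)² = (6 - 6*64 + 480)² = (6 - 384 + 480)² = 102² = 10404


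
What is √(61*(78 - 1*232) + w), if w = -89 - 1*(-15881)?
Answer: √6398 ≈ 79.988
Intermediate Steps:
w = 15792 (w = -89 + 15881 = 15792)
√(61*(78 - 1*232) + w) = √(61*(78 - 1*232) + 15792) = √(61*(78 - 232) + 15792) = √(61*(-154) + 15792) = √(-9394 + 15792) = √6398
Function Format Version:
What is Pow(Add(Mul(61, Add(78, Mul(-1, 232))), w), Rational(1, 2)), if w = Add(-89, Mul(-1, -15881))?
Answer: Pow(6398, Rational(1, 2)) ≈ 79.988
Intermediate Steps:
w = 15792 (w = Add(-89, 15881) = 15792)
Pow(Add(Mul(61, Add(78, Mul(-1, 232))), w), Rational(1, 2)) = Pow(Add(Mul(61, Add(78, Mul(-1, 232))), 15792), Rational(1, 2)) = Pow(Add(Mul(61, Add(78, -232)), 15792), Rational(1, 2)) = Pow(Add(Mul(61, -154), 15792), Rational(1, 2)) = Pow(Add(-9394, 15792), Rational(1, 2)) = Pow(6398, Rational(1, 2))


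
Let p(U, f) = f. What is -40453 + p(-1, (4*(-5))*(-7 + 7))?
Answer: -40453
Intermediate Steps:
-40453 + p(-1, (4*(-5))*(-7 + 7)) = -40453 + (4*(-5))*(-7 + 7) = -40453 - 20*0 = -40453 + 0 = -40453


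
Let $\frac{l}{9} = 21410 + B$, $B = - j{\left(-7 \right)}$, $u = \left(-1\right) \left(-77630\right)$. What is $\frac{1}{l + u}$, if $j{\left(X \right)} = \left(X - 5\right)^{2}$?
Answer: $\frac{1}{269024} \approx 3.7171 \cdot 10^{-6}$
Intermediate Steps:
$u = 77630$
$j{\left(X \right)} = \left(-5 + X\right)^{2}$
$B = -144$ ($B = - \left(-5 - 7\right)^{2} = - \left(-12\right)^{2} = \left(-1\right) 144 = -144$)
$l = 191394$ ($l = 9 \left(21410 - 144\right) = 9 \cdot 21266 = 191394$)
$\frac{1}{l + u} = \frac{1}{191394 + 77630} = \frac{1}{269024}$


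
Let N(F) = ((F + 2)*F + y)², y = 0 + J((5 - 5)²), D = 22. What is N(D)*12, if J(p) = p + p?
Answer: 3345408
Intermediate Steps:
J(p) = 2*p
y = 0 (y = 0 + 2*(5 - 5)² = 0 + 2*0² = 0 + 2*0 = 0 + 0 = 0)
N(F) = F²*(2 + F)² (N(F) = ((F + 2)*F + 0)² = ((2 + F)*F + 0)² = (F*(2 + F) + 0)² = (F*(2 + F))² = F²*(2 + F)²)
N(D)*12 = (22²*(2 + 22)²)*12 = (484*24²)*12 = (484*576)*12 = 278784*12 = 3345408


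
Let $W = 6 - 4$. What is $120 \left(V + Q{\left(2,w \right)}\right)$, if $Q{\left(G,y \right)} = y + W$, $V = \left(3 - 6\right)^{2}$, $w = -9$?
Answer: $240$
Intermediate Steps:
$V = 9$ ($V = \left(-3\right)^{2} = 9$)
$W = 2$
$Q{\left(G,y \right)} = 2 + y$ ($Q{\left(G,y \right)} = y + 2 = 2 + y$)
$120 \left(V + Q{\left(2,w \right)}\right) = 120 \left(9 + \left(2 - 9\right)\right) = 120 \left(9 - 7\right) = 120 \cdot 2 = 240$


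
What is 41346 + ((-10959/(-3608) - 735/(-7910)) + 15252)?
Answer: 23076507243/407704 ≈ 56601.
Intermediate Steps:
41346 + ((-10959/(-3608) - 735/(-7910)) + 15252) = 41346 + ((-10959*(-1/3608) - 735*(-1/7910)) + 15252) = 41346 + ((10959/3608 + 21/226) + 15252) = 41346 + (1276251/407704 + 15252) = 41346 + 6219577659/407704 = 23076507243/407704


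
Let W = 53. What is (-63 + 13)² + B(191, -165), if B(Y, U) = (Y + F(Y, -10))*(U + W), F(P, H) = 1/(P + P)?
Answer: -3608428/191 ≈ -18892.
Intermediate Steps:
F(P, H) = 1/(2*P)
B(Y, U) = (53 + U)*(Y + 1/(2*Y)) (B(Y, U) = (Y + 1/(2*Y))*(U + 53) = (Y + 1/(2*Y))*(53 + U) = (53 + U)*(Y + 1/(2*Y)))
(-63 + 13)² + B(191, -165) = (-63 + 13)² + (½)*(53 - 165 + 2*191²*(53 - 165))/191 = (-50)² + (½)*(1/191)*(53 - 165 + 2*36481*(-112)) = 2500 + (½)*(1/191)*(53 - 165 - 8171744) = 2500 + (½)*(1/191)*(-8171856) = 2500 - 4085928/191 = -3608428/191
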